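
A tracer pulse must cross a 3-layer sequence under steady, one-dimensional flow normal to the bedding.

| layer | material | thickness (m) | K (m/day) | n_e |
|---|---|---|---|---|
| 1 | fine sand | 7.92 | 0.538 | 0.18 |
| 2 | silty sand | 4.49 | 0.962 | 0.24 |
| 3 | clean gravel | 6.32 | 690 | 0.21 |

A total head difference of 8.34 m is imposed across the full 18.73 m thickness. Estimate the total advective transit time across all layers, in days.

8.91

With flow normal to the layers, continuity requires the same specific discharge q through every layer.
Σ(b_i/K_i) = 7.92/0.538 + 4.49/0.962 + 6.32/690 = 19.40 d.
q = Δh / Σ(b_i/K_i) = 8.34 / 19.40 = 0.4299 m/day.
In each layer the seepage velocity is v_i = q/n_i, so the layer transit time is t_i = b_i·n_i / q:
  layer 1 (fine sand): t_1 = 7.92 × 0.18 / 0.4299 = 3.316 d
  layer 2 (silty sand): t_2 = 4.49 × 0.24 / 0.4299 = 2.506 d
  layer 3 (clean gravel): t_3 = 6.32 × 0.21 / 0.4299 = 3.087 d
Total t = Σ t_i = 8.909 days.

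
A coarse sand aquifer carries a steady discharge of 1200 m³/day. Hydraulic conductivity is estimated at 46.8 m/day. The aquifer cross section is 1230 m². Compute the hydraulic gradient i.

0.0208

From Q = K·A·i, i = Q / (K·A) = 1200 / (46.80 × 1230) = 0.02085.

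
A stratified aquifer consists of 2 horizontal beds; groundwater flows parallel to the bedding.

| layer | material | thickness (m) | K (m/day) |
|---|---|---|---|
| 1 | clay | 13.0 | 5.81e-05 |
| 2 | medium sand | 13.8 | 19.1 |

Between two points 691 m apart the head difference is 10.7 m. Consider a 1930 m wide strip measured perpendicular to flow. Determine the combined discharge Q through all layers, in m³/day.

7880

Flow is parallel to layering, so each bed carries its own Darcy discharge and the transmissivities add.
Σ(K_i·b_i) = 5.81e-05×13.0 + 19.1×13.8 = 263.6 m²/day.
Hydraulic gradient i = Δh / L = 10.7 / 691 = 0.01548.
Q = Σ(K_i·b_i) · W · i = 263.6 × 1930 × 0.01548 = 7877 m³/day.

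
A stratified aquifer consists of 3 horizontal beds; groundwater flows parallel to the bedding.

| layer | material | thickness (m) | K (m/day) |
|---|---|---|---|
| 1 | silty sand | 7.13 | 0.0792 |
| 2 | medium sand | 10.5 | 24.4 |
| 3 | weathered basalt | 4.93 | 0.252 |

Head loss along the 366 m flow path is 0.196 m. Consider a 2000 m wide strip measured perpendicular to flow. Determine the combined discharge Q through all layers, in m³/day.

Flow is parallel to layering, so each bed carries its own Darcy discharge and the transmissivities add.
Σ(K_i·b_i) = 0.0792×7.13 + 24.4×10.5 + 0.252×4.93 = 258.0 m²/day.
Hydraulic gradient i = Δh / L = 0.196 / 366 = 0.0005355.
Q = Σ(K_i·b_i) · W · i = 258.0 × 2000 × 0.0005355 = 276.3 m³/day.

276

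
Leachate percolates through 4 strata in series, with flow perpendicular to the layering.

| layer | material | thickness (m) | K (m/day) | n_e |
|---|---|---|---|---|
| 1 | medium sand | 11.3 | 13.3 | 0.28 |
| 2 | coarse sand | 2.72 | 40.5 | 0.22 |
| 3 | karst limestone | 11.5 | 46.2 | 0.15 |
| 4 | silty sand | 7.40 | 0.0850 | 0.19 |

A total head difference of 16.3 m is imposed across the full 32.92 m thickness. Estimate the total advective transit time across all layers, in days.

37.3

With flow normal to the layers, continuity requires the same specific discharge q through every layer.
Σ(b_i/K_i) = 11.3/13.3 + 2.72/40.5 + 11.5/46.2 + 7.40/0.0850 = 88.22 d.
q = Δh / Σ(b_i/K_i) = 16.3 / 88.22 = 0.1848 m/day.
In each layer the seepage velocity is v_i = q/n_i, so the layer transit time is t_i = b_i·n_i / q:
  layer 1 (medium sand): t_1 = 11.3 × 0.28 / 0.1848 = 17.13 d
  layer 2 (coarse sand): t_2 = 2.72 × 0.22 / 0.1848 = 3.239 d
  layer 3 (karst limestone): t_3 = 11.5 × 0.15 / 0.1848 = 9.337 d
  layer 4 (silty sand): t_4 = 7.40 × 0.19 / 0.1848 = 7.610 d
Total t = Σ t_i = 37.31 days.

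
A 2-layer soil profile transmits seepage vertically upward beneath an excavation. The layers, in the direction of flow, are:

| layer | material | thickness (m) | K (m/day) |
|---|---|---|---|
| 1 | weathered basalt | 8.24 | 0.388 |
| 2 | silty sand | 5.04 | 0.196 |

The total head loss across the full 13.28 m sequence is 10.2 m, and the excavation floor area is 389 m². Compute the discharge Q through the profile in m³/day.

Flow is perpendicular to layering, so the layers act in series and the equivalent K is the thickness-weighted harmonic mean.
Total thickness L = 8.24 + 5.04 = 13.28 m.
Σ(b_i/K_i) = 8.24/0.388 + 5.04/0.196 = 46.95 d.
K_eq = L / Σ(b_i/K_i) = 13.28 / 46.95 = 0.2828 m/day.
Q = K_eq · A · (Δh/L) = 0.2828 × 389 × (10.2/13.28) = 84.51 m³/day.

84.5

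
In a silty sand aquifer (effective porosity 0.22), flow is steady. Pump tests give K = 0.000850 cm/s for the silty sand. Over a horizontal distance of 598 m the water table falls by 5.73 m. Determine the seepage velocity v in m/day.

0.0320

Convert K: 0.000850 cm/s × 864 = 0.7344 m/day.
Hydraulic gradient i = Δh / L = 5.73 / 598 = 0.009582.
Darcy flux q = K · i = 0.7344 × 0.009582 = 0.007037 m/day.
Seepage velocity v = q / n_e = 0.007037 / 0.22 = 0.03199 m/day.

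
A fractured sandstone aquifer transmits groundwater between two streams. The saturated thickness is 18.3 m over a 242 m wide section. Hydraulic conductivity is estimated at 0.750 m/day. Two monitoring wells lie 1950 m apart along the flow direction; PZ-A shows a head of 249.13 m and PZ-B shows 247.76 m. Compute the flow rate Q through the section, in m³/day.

2.33

Cross-sectional area A = 242 × 18.3 = 4429 m².
Hydraulic gradient i = (249.13 − 247.76) / 1950 = 1.37 / 1950 = 0.0007026.
Darcy's law: Q = K · A · i = 0.7500 × 4429 × 0.0007026 = 2.334 m³/day.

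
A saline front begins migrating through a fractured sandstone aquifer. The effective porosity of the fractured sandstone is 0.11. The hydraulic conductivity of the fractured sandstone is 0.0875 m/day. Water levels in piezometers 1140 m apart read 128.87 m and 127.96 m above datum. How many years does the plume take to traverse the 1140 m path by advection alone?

4920

Hydraulic gradient i = (128.87 − 127.96) / 1140 = 0.91 / 1140 = 0.0007982.
Darcy flux q = K · i = 0.08750 × 0.0007982 = 6.985e-05 m/day.
Seepage velocity v = q / n_e = 6.985e-05 / 0.11 = 0.0006350 m/day.
Travel time t = L / v = 1140 / 0.0006350 = 1.795e+06 days = 4915 years.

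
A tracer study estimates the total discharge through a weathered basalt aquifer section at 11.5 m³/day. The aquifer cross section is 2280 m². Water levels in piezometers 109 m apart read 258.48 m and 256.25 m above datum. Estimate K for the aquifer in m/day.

0.247

Hydraulic gradient i = (258.48 − 256.25) / 109 = 2.23 / 109 = 0.02046.
From Q = K·A·i, K = Q / (A·i) = 11.5 / (2280 × 0.02046) = 0.2465 m/day.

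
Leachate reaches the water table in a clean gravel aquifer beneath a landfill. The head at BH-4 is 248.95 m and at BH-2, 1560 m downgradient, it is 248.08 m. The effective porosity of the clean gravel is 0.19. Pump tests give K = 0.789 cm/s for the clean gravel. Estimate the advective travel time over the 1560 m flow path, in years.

Convert K: 0.789 cm/s × 864 = 681.7 m/day.
Hydraulic gradient i = (248.95 − 248.08) / 1560 = 0.87 / 1560 = 0.0005577.
Darcy flux q = K · i = 681.7 × 0.0005577 = 0.3802 m/day.
Seepage velocity v = q / n_e = 0.3802 / 0.19 = 2.001 m/day.
Travel time t = L / v = 1560 / 2.001 = 779.6 days = 2.135 years.

2.13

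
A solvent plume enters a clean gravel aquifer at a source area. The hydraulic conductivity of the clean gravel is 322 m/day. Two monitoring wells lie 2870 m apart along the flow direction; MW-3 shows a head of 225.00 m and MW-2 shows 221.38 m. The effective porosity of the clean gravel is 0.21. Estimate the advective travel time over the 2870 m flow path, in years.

4.06

Hydraulic gradient i = (225.00 − 221.38) / 2870 = 3.62 / 2870 = 0.001261.
Darcy flux q = K · i = 322.0 × 0.001261 = 0.4061 m/day.
Seepage velocity v = q / n_e = 0.4061 / 0.21 = 1.934 m/day.
Travel time t = L / v = 2870 / 1.934 = 1484 days = 4.063 years.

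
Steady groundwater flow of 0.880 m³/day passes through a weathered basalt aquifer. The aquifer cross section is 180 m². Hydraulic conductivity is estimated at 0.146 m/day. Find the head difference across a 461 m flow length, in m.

From Q = K·A·i, i = Q / (K·A) = 0.880 / (0.1460 × 180.0) = 0.03349.
Head loss Δh = i · L = 0.03349 × 461 = 15.44 m.

15.4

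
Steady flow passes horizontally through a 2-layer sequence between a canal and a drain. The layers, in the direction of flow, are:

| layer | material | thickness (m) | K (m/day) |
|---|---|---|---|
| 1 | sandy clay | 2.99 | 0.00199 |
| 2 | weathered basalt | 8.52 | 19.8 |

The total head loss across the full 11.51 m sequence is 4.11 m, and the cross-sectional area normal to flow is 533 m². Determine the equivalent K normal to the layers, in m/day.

Flow is perpendicular to layering, so the layers act in series and the equivalent K is the thickness-weighted harmonic mean.
Total thickness L = 2.99 + 8.52 = 11.51 m.
Σ(b_i/K_i) = 2.99/0.00199 + 8.52/19.8 = 1503 d.
K_eq = L / Σ(b_i/K_i) = 11.51 / 1503 = 0.007658 m/day.

0.00766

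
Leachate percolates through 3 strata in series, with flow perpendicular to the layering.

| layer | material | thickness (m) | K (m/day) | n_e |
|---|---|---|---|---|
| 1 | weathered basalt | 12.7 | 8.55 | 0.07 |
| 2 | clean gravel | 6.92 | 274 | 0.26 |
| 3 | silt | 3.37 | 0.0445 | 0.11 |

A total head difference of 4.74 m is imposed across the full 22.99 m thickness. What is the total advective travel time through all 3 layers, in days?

49.8

With flow normal to the layers, continuity requires the same specific discharge q through every layer.
Σ(b_i/K_i) = 12.7/8.55 + 6.92/274 + 3.37/0.0445 = 77.24 d.
q = Δh / Σ(b_i/K_i) = 4.74 / 77.24 = 0.06137 m/day.
In each layer the seepage velocity is v_i = q/n_i, so the layer transit time is t_i = b_i·n_i / q:
  layer 1 (weathered basalt): t_1 = 12.7 × 0.07 / 0.06137 = 14.49 d
  layer 2 (clean gravel): t_2 = 6.92 × 0.26 / 0.06137 = 29.32 d
  layer 3 (silt): t_3 = 3.37 × 0.11 / 0.06137 = 6.041 d
Total t = Σ t_i = 49.85 days.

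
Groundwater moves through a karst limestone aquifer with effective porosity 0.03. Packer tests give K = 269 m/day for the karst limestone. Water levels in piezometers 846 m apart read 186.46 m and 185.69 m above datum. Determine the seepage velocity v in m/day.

8.16

Hydraulic gradient i = (186.46 − 185.69) / 846 = 0.77 / 846 = 0.0009102.
Darcy flux q = K · i = 269.0 × 0.0009102 = 0.2448 m/day.
Seepage velocity v = q / n_e = 0.2448 / 0.03 = 8.161 m/day.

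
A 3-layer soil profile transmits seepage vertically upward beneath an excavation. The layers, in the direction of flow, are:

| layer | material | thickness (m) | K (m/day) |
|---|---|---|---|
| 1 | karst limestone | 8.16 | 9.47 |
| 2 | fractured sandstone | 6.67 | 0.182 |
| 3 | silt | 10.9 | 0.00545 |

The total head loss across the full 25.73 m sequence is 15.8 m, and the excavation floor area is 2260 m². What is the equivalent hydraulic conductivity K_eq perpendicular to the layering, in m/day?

0.0126

Flow is perpendicular to layering, so the layers act in series and the equivalent K is the thickness-weighted harmonic mean.
Total thickness L = 8.16 + 6.67 + 10.9 = 25.73 m.
Σ(b_i/K_i) = 8.16/9.47 + 6.67/0.182 + 10.9/0.00545 = 2038 d.
K_eq = L / Σ(b_i/K_i) = 25.73 / 2038 = 0.01263 m/day.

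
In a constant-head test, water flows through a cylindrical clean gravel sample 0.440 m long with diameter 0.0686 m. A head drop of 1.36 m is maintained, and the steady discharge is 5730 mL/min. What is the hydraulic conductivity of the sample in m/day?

Cross-sectional area A = π·(d/2)² = π × (0.0686/2)² = 0.003696 m².
Convert discharge: 5730 mL/min = 9.550e-05 m³/s.
Darcy's law rearranged: K = Q·L / (A·Δh) = 9.550e-05 × 0.440 / (0.003696 × 1.36) = 0.008359 m/s = 722.3 m/day.

722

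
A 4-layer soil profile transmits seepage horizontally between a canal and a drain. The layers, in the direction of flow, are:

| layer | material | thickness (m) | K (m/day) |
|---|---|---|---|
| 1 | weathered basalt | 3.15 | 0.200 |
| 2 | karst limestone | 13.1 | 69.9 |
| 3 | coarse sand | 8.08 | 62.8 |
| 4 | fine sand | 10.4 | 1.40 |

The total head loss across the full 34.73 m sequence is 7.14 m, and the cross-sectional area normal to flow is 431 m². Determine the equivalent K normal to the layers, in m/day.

1.48

Flow is perpendicular to layering, so the layers act in series and the equivalent K is the thickness-weighted harmonic mean.
Total thickness L = 3.15 + 13.1 + 8.08 + 10.4 = 34.73 m.
Σ(b_i/K_i) = 3.15/0.200 + 13.1/69.9 + 8.08/62.8 + 10.4/1.40 = 23.49 d.
K_eq = L / Σ(b_i/K_i) = 34.73 / 23.49 = 1.478 m/day.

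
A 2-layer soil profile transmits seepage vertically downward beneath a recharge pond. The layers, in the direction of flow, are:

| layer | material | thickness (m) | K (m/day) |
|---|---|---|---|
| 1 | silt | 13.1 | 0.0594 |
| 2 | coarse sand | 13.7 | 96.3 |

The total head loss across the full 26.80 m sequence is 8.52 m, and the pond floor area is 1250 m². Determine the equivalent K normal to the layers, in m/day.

Flow is perpendicular to layering, so the layers act in series and the equivalent K is the thickness-weighted harmonic mean.
Total thickness L = 13.1 + 13.7 = 26.80 m.
Σ(b_i/K_i) = 13.1/0.0594 + 13.7/96.3 = 220.7 d.
K_eq = L / Σ(b_i/K_i) = 26.80 / 220.7 = 0.1214 m/day.

0.121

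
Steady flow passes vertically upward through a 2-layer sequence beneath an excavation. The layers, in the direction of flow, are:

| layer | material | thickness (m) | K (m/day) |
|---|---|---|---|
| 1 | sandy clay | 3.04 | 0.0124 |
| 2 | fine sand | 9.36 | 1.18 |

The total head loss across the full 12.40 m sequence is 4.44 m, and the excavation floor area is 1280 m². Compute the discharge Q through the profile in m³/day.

Flow is perpendicular to layering, so the layers act in series and the equivalent K is the thickness-weighted harmonic mean.
Total thickness L = 3.04 + 9.36 = 12.40 m.
Σ(b_i/K_i) = 3.04/0.0124 + 9.36/1.18 = 253.1 d.
K_eq = L / Σ(b_i/K_i) = 12.40 / 253.1 = 0.04899 m/day.
Q = K_eq · A · (Δh/L) = 0.04899 × 1280 × (4.44/12.40) = 22.45 m³/day.

22.5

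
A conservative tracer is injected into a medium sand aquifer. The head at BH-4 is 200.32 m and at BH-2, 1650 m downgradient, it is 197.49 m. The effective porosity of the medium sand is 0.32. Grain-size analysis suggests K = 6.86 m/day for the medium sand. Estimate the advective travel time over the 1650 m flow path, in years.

Hydraulic gradient i = (200.32 − 197.49) / 1650 = 2.83 / 1650 = 0.001715.
Darcy flux q = K · i = 6.860 × 0.001715 = 0.01177 m/day.
Seepage velocity v = q / n_e = 0.01177 / 0.32 = 0.03677 m/day.
Travel time t = L / v = 1650 / 0.03677 = 44875 days = 122.9 years.

123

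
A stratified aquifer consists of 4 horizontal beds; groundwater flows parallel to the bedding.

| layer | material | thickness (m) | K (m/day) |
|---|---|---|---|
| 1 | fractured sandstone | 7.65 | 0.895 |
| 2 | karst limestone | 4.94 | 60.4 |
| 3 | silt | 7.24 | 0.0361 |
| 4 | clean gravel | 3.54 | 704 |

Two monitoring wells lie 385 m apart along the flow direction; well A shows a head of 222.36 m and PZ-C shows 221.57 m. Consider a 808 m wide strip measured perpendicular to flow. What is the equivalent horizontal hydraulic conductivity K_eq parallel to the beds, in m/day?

120

Flow is parallel to layering, so each bed carries its own Darcy discharge and the transmissivities add.
Σ(K_i·b_i) = 0.895×7.65 + 60.4×4.94 + 0.0361×7.24 + 704×3.54 = 2798 m²/day.
Total thickness b = 23.37 m, so K_eq = Σ(K_i·b_i)/b = 119.7 m/day.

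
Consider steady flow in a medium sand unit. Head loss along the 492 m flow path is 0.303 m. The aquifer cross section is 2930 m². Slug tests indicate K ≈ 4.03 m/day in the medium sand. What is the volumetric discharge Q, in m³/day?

7.27

Hydraulic gradient i = Δh / L = 0.303 / 492 = 0.0006159.
Darcy's law: Q = K · A · i = 4.030 × 2930 × 0.0006159 = 7.272 m³/day.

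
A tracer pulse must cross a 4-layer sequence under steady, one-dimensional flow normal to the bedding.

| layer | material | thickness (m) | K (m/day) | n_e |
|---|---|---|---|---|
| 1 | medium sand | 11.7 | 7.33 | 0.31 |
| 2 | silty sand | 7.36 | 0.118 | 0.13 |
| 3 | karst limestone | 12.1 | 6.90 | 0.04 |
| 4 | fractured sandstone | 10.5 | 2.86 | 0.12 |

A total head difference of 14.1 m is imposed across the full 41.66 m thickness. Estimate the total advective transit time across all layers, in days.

With flow normal to the layers, continuity requires the same specific discharge q through every layer.
Σ(b_i/K_i) = 11.7/7.33 + 7.36/0.118 + 12.1/6.90 + 10.5/2.86 = 69.39 d.
q = Δh / Σ(b_i/K_i) = 14.1 / 69.39 = 0.2032 m/day.
In each layer the seepage velocity is v_i = q/n_i, so the layer transit time is t_i = b_i·n_i / q:
  layer 1 (medium sand): t_1 = 11.7 × 0.31 / 0.2032 = 17.85 d
  layer 2 (silty sand): t_2 = 7.36 × 0.13 / 0.2032 = 4.709 d
  layer 3 (karst limestone): t_3 = 12.1 × 0.04 / 0.2032 = 2.382 d
  layer 4 (fractured sandstone): t_4 = 10.5 × 0.12 / 0.2032 = 6.201 d
Total t = Σ t_i = 31.14 days.

31.1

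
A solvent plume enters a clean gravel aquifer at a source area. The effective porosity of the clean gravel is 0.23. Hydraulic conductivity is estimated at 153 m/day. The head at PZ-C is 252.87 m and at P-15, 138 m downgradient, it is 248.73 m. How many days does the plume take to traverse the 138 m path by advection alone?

6.92

Hydraulic gradient i = (252.87 − 248.73) / 138 = 4.14 / 138 = 0.03000.
Darcy flux q = K · i = 153.0 × 0.03000 = 4.590 m/day.
Seepage velocity v = q / n_e = 4.590 / 0.23 = 19.96 m/day.
Travel time t = L / v = 138 / 19.96 = 6.915 days.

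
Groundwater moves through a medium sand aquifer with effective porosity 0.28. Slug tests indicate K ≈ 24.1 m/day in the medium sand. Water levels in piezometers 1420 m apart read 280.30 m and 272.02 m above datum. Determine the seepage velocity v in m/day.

0.502

Hydraulic gradient i = (280.30 − 272.02) / 1420 = 8.28 / 1420 = 0.005831.
Darcy flux q = K · i = 24.10 × 0.005831 = 0.1405 m/day.
Seepage velocity v = q / n_e = 0.1405 / 0.28 = 0.5019 m/day.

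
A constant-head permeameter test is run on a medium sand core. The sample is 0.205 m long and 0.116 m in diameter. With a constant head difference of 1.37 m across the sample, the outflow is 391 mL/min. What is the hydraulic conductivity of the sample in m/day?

Cross-sectional area A = π·(d/2)² = π × (0.116/2)² = 0.01057 m².
Convert discharge: 391 mL/min = 6.517e-06 m³/s.
Darcy's law rearranged: K = Q·L / (A·Δh) = 6.517e-06 × 0.205 / (0.01057 × 1.37) = 9.227e-05 m/s = 7.972 m/day.

7.97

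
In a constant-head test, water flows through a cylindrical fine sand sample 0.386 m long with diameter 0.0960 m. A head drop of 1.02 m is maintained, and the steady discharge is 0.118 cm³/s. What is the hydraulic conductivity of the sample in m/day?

Cross-sectional area A = π·(d/2)² = π × (0.0960/2)² = 0.007238 m².
Convert discharge: 0.118 cm³/s = 1.180e-07 m³/s.
Darcy's law rearranged: K = Q·L / (A·Δh) = 1.180e-07 × 0.386 / (0.007238 × 1.02) = 6.169e-06 m/s = 0.5330 m/day.

0.533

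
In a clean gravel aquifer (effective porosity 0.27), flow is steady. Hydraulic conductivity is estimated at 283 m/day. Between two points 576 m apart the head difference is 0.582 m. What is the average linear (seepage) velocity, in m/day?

Hydraulic gradient i = Δh / L = 0.582 / 576 = 0.001010.
Darcy flux q = K · i = 283.0 × 0.001010 = 0.2859 m/day.
Seepage velocity v = q / n_e = 0.2859 / 0.27 = 1.059 m/day.

1.06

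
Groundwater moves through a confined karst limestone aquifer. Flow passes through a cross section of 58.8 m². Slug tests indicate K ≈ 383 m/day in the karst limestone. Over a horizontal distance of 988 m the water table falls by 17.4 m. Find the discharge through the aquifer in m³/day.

397

Hydraulic gradient i = Δh / L = 17.4 / 988 = 0.01761.
Darcy's law: Q = K · A · i = 383.0 × 58.80 × 0.01761 = 396.6 m³/day.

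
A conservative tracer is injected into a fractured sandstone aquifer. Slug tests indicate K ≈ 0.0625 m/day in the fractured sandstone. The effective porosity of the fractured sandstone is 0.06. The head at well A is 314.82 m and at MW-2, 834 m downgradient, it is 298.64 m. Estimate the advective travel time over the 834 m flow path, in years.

Hydraulic gradient i = (314.82 − 298.64) / 834 = 16.18 / 834 = 0.01940.
Darcy flux q = K · i = 0.06250 × 0.01940 = 0.001213 m/day.
Seepage velocity v = q / n_e = 0.001213 / 0.06 = 0.02021 m/day.
Travel time t = L / v = 834 / 0.02021 = 41269 days = 113.0 years.

113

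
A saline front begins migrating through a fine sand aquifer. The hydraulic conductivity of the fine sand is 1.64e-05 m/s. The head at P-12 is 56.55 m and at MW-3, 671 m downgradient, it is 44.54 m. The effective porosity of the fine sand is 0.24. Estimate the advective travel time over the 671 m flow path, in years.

17.4

Convert K: 1.64e-05 m/s × 86400 = 1.417 m/day.
Hydraulic gradient i = (56.55 − 44.54) / 671 = 12.01 / 671 = 0.01790.
Darcy flux q = K · i = 1.417 × 0.01790 = 0.02536 m/day.
Seepage velocity v = q / n_e = 0.02536 / 0.24 = 0.1057 m/day.
Travel time t = L / v = 671 / 0.1057 = 6350 days = 17.38 years.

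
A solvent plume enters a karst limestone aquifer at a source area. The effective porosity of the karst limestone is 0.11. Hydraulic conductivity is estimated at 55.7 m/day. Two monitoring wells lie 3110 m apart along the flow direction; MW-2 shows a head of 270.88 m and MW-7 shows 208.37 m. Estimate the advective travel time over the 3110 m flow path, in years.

Hydraulic gradient i = (270.88 − 208.37) / 3110 = 62.51 / 3110 = 0.02010.
Darcy flux q = K · i = 55.70 × 0.02010 = 1.120 m/day.
Seepage velocity v = q / n_e = 1.120 / 0.11 = 10.18 m/day.
Travel time t = L / v = 3110 / 10.18 = 305.6 days = 0.8366 years.

0.837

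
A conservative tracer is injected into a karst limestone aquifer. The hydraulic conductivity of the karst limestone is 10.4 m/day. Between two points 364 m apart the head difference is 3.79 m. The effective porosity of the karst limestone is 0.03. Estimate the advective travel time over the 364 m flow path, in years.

0.276

Hydraulic gradient i = Δh / L = 3.79 / 364 = 0.01041.
Darcy flux q = K · i = 10.40 × 0.01041 = 0.1083 m/day.
Seepage velocity v = q / n_e = 0.1083 / 0.03 = 3.610 m/day.
Travel time t = L / v = 364 / 3.610 = 100.8 days = 0.2761 years.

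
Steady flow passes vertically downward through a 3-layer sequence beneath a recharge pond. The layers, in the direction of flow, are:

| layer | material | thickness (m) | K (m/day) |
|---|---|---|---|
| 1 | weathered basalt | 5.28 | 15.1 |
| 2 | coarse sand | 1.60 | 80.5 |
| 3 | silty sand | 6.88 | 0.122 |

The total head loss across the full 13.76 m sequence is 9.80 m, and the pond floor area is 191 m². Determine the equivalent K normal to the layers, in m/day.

Flow is perpendicular to layering, so the layers act in series and the equivalent K is the thickness-weighted harmonic mean.
Total thickness L = 5.28 + 1.60 + 6.88 = 13.76 m.
Σ(b_i/K_i) = 5.28/15.1 + 1.60/80.5 + 6.88/0.122 = 56.76 d.
K_eq = L / Σ(b_i/K_i) = 13.76 / 56.76 = 0.2424 m/day.

0.242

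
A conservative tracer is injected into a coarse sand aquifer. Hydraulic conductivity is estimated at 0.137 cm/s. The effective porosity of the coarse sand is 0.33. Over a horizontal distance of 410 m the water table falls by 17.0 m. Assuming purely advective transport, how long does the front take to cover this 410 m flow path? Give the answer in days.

27.6

Convert K: 0.137 cm/s × 864 = 118.4 m/day.
Hydraulic gradient i = Δh / L = 17.0 / 410 = 0.04146.
Darcy flux q = K · i = 118.4 × 0.04146 = 4.908 m/day.
Seepage velocity v = q / n_e = 4.908 / 0.33 = 14.87 m/day.
Travel time t = L / v = 410 / 14.87 = 27.57 days.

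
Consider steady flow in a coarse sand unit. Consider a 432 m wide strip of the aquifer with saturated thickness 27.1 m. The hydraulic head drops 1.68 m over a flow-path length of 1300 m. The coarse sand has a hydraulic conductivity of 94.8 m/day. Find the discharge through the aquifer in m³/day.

Cross-sectional area A = 432 × 27.1 = 11707 m².
Hydraulic gradient i = Δh / L = 1.68 / 1300 = 0.001292.
Darcy's law: Q = K · A · i = 94.80 × 11707 × 0.001292 = 1434 m³/day.

1430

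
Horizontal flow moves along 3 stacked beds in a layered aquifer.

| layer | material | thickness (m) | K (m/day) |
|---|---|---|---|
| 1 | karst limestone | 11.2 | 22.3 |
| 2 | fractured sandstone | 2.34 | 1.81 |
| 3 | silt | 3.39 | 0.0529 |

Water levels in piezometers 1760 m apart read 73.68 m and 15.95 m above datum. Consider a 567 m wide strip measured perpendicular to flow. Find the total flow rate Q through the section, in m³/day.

Flow is parallel to layering, so each bed carries its own Darcy discharge and the transmissivities add.
Σ(K_i·b_i) = 22.3×11.2 + 1.81×2.34 + 0.0529×3.39 = 254.2 m²/day.
Hydraulic gradient i = (73.68 − 15.95) / 1760 = 57.73 / 1760 = 0.03280.
Q = Σ(K_i·b_i) · W · i = 254.2 × 567 × 0.03280 = 4727 m³/day.

4730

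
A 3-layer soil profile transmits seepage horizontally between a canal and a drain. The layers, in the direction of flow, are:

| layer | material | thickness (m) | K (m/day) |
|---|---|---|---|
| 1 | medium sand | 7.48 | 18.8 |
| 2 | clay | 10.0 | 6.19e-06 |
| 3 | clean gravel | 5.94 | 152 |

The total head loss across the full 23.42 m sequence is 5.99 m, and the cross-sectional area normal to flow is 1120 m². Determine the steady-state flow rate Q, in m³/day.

Flow is perpendicular to layering, so the layers act in series and the equivalent K is the thickness-weighted harmonic mean.
Total thickness L = 7.48 + 10.0 + 5.94 = 23.42 m.
Σ(b_i/K_i) = 7.48/18.8 + 10.0/6.19e-06 + 5.94/152 = 1.616e+06 d.
K_eq = L / Σ(b_i/K_i) = 23.42 / 1.616e+06 = 1.450e-05 m/day.
Q = K_eq · A · (Δh/L) = 1.450e-05 × 1120 × (5.99/23.42) = 0.004153 m³/day.

0.00415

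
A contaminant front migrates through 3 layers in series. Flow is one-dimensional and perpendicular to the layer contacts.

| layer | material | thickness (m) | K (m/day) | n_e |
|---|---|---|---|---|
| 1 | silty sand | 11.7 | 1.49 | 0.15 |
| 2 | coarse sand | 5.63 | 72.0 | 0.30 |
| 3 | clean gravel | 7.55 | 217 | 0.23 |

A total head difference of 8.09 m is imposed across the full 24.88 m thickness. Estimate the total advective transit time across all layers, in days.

5.10

With flow normal to the layers, continuity requires the same specific discharge q through every layer.
Σ(b_i/K_i) = 11.7/1.49 + 5.63/72.0 + 7.55/217 = 7.965 d.
q = Δh / Σ(b_i/K_i) = 8.09 / 7.965 = 1.016 m/day.
In each layer the seepage velocity is v_i = q/n_i, so the layer transit time is t_i = b_i·n_i / q:
  layer 1 (silty sand): t_1 = 11.7 × 0.15 / 1.016 = 1.728 d
  layer 2 (coarse sand): t_2 = 5.63 × 0.30 / 1.016 = 1.663 d
  layer 3 (clean gravel): t_3 = 7.55 × 0.23 / 1.016 = 1.710 d
Total t = Σ t_i = 5.101 days.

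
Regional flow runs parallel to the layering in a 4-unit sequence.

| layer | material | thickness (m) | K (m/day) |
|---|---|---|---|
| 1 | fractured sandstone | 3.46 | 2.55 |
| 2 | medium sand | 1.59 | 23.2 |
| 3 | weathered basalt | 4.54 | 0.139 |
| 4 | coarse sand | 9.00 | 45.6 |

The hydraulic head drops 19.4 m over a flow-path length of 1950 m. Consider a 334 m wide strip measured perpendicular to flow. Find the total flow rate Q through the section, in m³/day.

1520

Flow is parallel to layering, so each bed carries its own Darcy discharge and the transmissivities add.
Σ(K_i·b_i) = 2.55×3.46 + 23.2×1.59 + 0.139×4.54 + 45.6×9.00 = 456.7 m²/day.
Hydraulic gradient i = Δh / L = 19.4 / 1950 = 0.009949.
Q = Σ(K_i·b_i) · W · i = 456.7 × 334 × 0.009949 = 1518 m³/day.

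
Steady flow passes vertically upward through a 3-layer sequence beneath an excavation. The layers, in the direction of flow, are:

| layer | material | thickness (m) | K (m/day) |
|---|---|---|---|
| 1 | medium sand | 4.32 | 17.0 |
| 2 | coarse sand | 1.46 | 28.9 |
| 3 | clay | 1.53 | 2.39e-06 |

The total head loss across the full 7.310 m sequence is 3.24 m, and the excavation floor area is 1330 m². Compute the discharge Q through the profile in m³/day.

0.00673

Flow is perpendicular to layering, so the layers act in series and the equivalent K is the thickness-weighted harmonic mean.
Total thickness L = 4.32 + 1.46 + 1.53 = 7.310 m.
Σ(b_i/K_i) = 4.32/17.0 + 1.46/28.9 + 1.53/2.39e-06 = 6.402e+05 d.
K_eq = L / Σ(b_i/K_i) = 7.310 / 6.402e+05 = 1.142e-05 m/day.
Q = K_eq · A · (Δh/L) = 1.142e-05 × 1330 × (3.24/7.310) = 0.006731 m³/day.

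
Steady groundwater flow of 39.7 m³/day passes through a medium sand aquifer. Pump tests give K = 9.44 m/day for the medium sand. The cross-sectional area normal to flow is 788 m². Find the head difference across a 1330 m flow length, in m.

From Q = K·A·i, i = Q / (K·A) = 39.7 / (9.440 × 788.0) = 0.005337.
Head loss Δh = i · L = 0.005337 × 1330 = 7.098 m.

7.10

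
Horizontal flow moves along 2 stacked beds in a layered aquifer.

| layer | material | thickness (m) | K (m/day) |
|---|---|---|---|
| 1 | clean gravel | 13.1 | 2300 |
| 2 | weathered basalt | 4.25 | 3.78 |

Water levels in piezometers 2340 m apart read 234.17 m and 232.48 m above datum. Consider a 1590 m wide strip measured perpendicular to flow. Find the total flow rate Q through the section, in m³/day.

34600

Flow is parallel to layering, so each bed carries its own Darcy discharge and the transmissivities add.
Σ(K_i·b_i) = 2300×13.1 + 3.78×4.25 = 30146 m²/day.
Hydraulic gradient i = (234.17 − 232.48) / 2340 = 1.69 / 2340 = 0.0007222.
Q = Σ(K_i·b_i) · W · i = 30146 × 1590 × 0.0007222 = 34618 m³/day.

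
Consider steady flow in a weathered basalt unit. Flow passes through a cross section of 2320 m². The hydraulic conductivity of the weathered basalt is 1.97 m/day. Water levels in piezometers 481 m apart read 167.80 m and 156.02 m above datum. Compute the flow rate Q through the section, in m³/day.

Hydraulic gradient i = (167.80 − 156.02) / 481 = 11.78 / 481 = 0.02449.
Darcy's law: Q = K · A · i = 1.970 × 2320 × 0.02449 = 111.9 m³/day.

112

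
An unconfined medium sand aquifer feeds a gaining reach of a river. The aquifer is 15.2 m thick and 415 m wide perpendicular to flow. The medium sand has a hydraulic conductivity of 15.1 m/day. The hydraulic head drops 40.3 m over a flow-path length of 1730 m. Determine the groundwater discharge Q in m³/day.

2220

Cross-sectional area A = 415 × 15.2 = 6308 m².
Hydraulic gradient i = Δh / L = 40.3 / 1730 = 0.02329.
Darcy's law: Q = K · A · i = 15.10 × 6308 × 0.02329 = 2219 m³/day.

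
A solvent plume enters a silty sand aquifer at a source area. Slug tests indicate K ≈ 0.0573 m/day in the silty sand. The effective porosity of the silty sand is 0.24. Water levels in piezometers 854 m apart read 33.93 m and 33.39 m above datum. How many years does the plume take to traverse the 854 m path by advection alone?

Hydraulic gradient i = (33.93 − 33.39) / 854 = 0.54 / 854 = 0.0006323.
Darcy flux q = K · i = 0.05730 × 0.0006323 = 3.623e-05 m/day.
Seepage velocity v = q / n_e = 3.623e-05 / 0.24 = 0.0001510 m/day.
Travel time t = L / v = 854 / 0.0001510 = 5.657e+06 days = 15488 years.

15500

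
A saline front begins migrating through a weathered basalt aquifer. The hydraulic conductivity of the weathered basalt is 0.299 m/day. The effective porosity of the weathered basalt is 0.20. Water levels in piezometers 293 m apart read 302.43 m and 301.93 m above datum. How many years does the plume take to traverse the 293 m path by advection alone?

314

Hydraulic gradient i = (302.43 − 301.93) / 293 = 0.5 / 293 = 0.001706.
Darcy flux q = K · i = 0.2990 × 0.001706 = 0.0005102 m/day.
Seepage velocity v = q / n_e = 0.0005102 / 0.20 = 0.002551 m/day.
Travel time t = L / v = 293 / 0.002551 = 1.148e+05 days = 314.4 years.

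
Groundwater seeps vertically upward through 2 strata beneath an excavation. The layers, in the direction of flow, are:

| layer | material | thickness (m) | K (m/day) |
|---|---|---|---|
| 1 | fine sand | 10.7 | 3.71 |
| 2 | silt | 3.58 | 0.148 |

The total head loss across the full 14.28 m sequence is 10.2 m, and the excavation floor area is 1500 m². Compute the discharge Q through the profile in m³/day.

Flow is perpendicular to layering, so the layers act in series and the equivalent K is the thickness-weighted harmonic mean.
Total thickness L = 10.7 + 3.58 = 14.28 m.
Σ(b_i/K_i) = 10.7/3.71 + 3.58/0.148 = 27.07 d.
K_eq = L / Σ(b_i/K_i) = 14.28 / 27.07 = 0.5275 m/day.
Q = K_eq · A · (Δh/L) = 0.5275 × 1500 × (10.2/14.28) = 565.1 m³/day.

565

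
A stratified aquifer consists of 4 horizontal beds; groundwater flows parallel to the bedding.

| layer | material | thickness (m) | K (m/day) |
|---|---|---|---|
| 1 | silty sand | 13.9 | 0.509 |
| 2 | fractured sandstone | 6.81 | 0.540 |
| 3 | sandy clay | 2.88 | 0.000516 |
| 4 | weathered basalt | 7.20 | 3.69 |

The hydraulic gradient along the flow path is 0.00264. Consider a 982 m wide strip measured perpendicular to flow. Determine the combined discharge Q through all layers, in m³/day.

96.8

Flow is parallel to layering, so each bed carries its own Darcy discharge and the transmissivities add.
Σ(K_i·b_i) = 0.509×13.9 + 0.540×6.81 + 0.000516×2.88 + 3.69×7.20 = 37.32 m²/day.
Hydraulic gradient i = 0.00264.
Q = Σ(K_i·b_i) · W · i = 37.32 × 982 × 0.002640 = 96.76 m³/day.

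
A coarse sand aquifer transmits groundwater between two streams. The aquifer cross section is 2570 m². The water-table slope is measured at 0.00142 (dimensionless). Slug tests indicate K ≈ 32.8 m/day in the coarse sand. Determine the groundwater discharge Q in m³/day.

120

Hydraulic gradient i = 0.00142.
Darcy's law: Q = K · A · i = 32.80 × 2570 × 0.001420 = 119.7 m³/day.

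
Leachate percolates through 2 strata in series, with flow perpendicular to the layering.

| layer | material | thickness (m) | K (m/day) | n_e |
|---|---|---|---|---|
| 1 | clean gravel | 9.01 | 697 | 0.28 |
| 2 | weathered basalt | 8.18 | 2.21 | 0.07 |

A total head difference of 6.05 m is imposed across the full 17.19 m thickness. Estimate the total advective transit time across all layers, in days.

With flow normal to the layers, continuity requires the same specific discharge q through every layer.
Σ(b_i/K_i) = 9.01/697 + 8.18/2.21 = 3.714 d.
q = Δh / Σ(b_i/K_i) = 6.05 / 3.714 = 1.629 m/day.
In each layer the seepage velocity is v_i = q/n_i, so the layer transit time is t_i = b_i·n_i / q:
  layer 1 (clean gravel): t_1 = 9.01 × 0.28 / 1.629 = 1.549 d
  layer 2 (weathered basalt): t_2 = 8.18 × 0.07 / 1.629 = 0.3515 d
Total t = Σ t_i = 1.900 days.

1.90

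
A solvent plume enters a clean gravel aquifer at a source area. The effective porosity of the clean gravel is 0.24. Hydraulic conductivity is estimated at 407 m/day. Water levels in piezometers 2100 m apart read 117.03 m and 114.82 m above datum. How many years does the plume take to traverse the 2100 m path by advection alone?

3.22

Hydraulic gradient i = (117.03 − 114.82) / 2100 = 2.21 / 2100 = 0.001052.
Darcy flux q = K · i = 407.0 × 0.001052 = 0.4283 m/day.
Seepage velocity v = q / n_e = 0.4283 / 0.24 = 1.785 m/day.
Travel time t = L / v = 2100 / 1.785 = 1177 days = 3.222 years.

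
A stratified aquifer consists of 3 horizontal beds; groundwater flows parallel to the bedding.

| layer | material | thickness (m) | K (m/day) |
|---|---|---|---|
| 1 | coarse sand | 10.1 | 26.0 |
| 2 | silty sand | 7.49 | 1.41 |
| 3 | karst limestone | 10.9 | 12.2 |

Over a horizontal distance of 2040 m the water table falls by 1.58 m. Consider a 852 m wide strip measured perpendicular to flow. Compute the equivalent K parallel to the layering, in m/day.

Flow is parallel to layering, so each bed carries its own Darcy discharge and the transmissivities add.
Σ(K_i·b_i) = 26.0×10.1 + 1.41×7.49 + 12.2×10.9 = 406.1 m²/day.
Total thickness b = 28.49 m, so K_eq = Σ(K_i·b_i)/b = 14.26 m/day.

14.3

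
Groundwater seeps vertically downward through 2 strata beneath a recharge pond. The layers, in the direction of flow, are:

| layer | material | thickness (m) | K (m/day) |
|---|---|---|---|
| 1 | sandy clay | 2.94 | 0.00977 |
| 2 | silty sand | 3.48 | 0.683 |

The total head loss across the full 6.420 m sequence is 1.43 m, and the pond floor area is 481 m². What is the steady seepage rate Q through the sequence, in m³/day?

2.25

Flow is perpendicular to layering, so the layers act in series and the equivalent K is the thickness-weighted harmonic mean.
Total thickness L = 2.94 + 3.48 = 6.420 m.
Σ(b_i/K_i) = 2.94/0.00977 + 3.48/0.683 = 306.0 d.
K_eq = L / Σ(b_i/K_i) = 6.420 / 306.0 = 0.02098 m/day.
Q = K_eq · A · (Δh/L) = 0.02098 × 481 × (1.43/6.420) = 2.248 m³/day.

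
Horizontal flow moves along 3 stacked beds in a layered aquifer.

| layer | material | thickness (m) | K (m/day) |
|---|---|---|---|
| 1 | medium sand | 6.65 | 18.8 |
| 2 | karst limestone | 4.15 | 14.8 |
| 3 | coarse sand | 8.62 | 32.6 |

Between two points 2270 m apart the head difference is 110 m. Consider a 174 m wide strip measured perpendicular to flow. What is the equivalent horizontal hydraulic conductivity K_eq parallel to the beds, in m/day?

Flow is parallel to layering, so each bed carries its own Darcy discharge and the transmissivities add.
Σ(K_i·b_i) = 18.8×6.65 + 14.8×4.15 + 32.6×8.62 = 467.5 m²/day.
Total thickness b = 19.42 m, so K_eq = Σ(K_i·b_i)/b = 24.07 m/day.

24.1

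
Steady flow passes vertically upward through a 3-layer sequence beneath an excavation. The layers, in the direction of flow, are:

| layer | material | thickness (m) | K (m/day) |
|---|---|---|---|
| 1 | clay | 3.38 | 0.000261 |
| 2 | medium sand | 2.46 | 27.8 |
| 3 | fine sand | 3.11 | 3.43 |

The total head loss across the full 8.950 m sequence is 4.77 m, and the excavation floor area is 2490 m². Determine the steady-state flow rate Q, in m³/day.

Flow is perpendicular to layering, so the layers act in series and the equivalent K is the thickness-weighted harmonic mean.
Total thickness L = 3.38 + 2.46 + 3.11 = 8.950 m.
Σ(b_i/K_i) = 3.38/0.000261 + 2.46/27.8 + 3.11/3.43 = 12951 d.
K_eq = L / Σ(b_i/K_i) = 8.950 / 12951 = 0.0006911 m/day.
Q = K_eq · A · (Δh/L) = 0.0006911 × 2490 × (4.77/8.950) = 0.9171 m³/day.

0.917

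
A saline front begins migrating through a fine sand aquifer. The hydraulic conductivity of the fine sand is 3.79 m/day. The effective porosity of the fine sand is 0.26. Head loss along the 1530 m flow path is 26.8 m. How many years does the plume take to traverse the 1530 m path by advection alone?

Hydraulic gradient i = Δh / L = 26.8 / 1530 = 0.01752.
Darcy flux q = K · i = 3.790 × 0.01752 = 0.06639 m/day.
Seepage velocity v = q / n_e = 0.06639 / 0.26 = 0.2553 m/day.
Travel time t = L / v = 1530 / 0.2553 = 5992 days = 16.41 years.

16.4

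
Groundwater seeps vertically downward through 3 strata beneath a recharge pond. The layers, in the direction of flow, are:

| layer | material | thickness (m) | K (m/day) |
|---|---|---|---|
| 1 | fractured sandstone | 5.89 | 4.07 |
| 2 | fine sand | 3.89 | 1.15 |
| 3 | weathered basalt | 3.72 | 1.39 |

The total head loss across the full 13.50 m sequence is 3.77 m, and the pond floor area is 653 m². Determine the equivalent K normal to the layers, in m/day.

1.80

Flow is perpendicular to layering, so the layers act in series and the equivalent K is the thickness-weighted harmonic mean.
Total thickness L = 5.89 + 3.89 + 3.72 = 13.50 m.
Σ(b_i/K_i) = 5.89/4.07 + 3.89/1.15 + 3.72/1.39 = 7.506 d.
K_eq = L / Σ(b_i/K_i) = 13.50 / 7.506 = 1.799 m/day.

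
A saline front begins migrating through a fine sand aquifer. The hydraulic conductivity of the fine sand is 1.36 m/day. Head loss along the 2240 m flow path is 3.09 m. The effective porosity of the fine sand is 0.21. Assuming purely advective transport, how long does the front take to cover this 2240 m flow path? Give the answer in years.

Hydraulic gradient i = Δh / L = 3.09 / 2240 = 0.001379.
Darcy flux q = K · i = 1.360 × 0.001379 = 0.001876 m/day.
Seepage velocity v = q / n_e = 0.001876 / 0.21 = 0.008934 m/day.
Travel time t = L / v = 2240 / 0.008934 = 2.507e+05 days = 686.5 years.

686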